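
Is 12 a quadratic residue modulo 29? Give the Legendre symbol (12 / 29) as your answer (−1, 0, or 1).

-1

Euler's criterion: (12/29) ≡ 12^14 (mod 29).
12^2 ≡ 28 (mod 29)
12^4 ≡ 1 (mod 29)
12^8 ≡ 1 (mod 29)
12^14 = 12^(8+4+2) ≡ 28 (mod 29).
Result is 28 ≡ −1, so (12/29) = −1.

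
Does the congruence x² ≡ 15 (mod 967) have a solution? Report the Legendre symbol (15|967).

Reciprocity: 15 ≡ 3 and 967 ≡ 3 (mod 4), so (15/967) = −(967/15).
Reduce top mod 15: now compute (7/15).
Reciprocity: 7 ≡ 3 and 15 ≡ 3 (mod 4), so (7/15) = −(15/7).
Reduce top mod 7: now compute (1/7).
Reached (1/7) = 1. Collecting the sign flips along the way, the symbol is +1.

1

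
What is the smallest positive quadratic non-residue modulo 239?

7

(2/239) = +1, so 2 is a residue.
(3/239) = +1, so 3 is a residue.
(4/239) = +1, so 4 is a residue.
(5/239) = +1, so 5 is a residue.
(6/239) = +1, so 6 is a residue.
(7/239) = −1, so 7 is the smallest positive non-residue mod 239.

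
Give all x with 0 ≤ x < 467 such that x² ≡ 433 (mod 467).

30, 437

Since 467 ≡ 3 (mod 4), a square root of 433 is 433^((467+1)/4) = 433^117 mod 467.
Repeated squaring: 433^2≡222, 433^4≡249, 433^8≡357, 433^16≡425, 433^32≡363, 433^64≡75 (mod 467).
433^117 = 433^(64+32+16+4+1) ≡ 30 (mod 467).
Check: 30² = 900 ≡ 433 (mod 467). The two roots are 30 and 437.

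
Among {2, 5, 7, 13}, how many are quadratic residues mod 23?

2

(2/23) = +1 → QR.
(5/23) = -1 → non-residue.
(7/23) = -1 → non-residue.
(13/23) = +1 → QR.
Total quadratic residues among the 4: 2.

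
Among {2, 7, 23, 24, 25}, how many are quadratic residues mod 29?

(2/29) = -1 → non-residue.
(7/29) = +1 → QR.
(23/29) = +1 → QR.
(24/29) = +1 → QR.
(25/29) = +1 → QR.
Total quadratic residues among the 5: 4.

4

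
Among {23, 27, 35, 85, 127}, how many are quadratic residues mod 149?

(23/149) = -1 → non-residue.
(27/149) = -1 → non-residue.
(35/149) = +1 → QR.
(85/149) = +1 → QR.
(127/149) = +1 → QR.
Total quadratic residues among the 5: 3.

3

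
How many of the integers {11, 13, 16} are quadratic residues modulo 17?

(11/17) = -1 → non-residue.
(13/17) = +1 → QR.
(16/17) = +1 → QR.
Total quadratic residues among the 3: 2.

2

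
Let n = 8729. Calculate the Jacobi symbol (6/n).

Pull out 2: since 8729 ≡ 1 (mod 8), (2/8729) = +1.
Reciprocity: 3 ≡ 3 and 8729 ≡ 1 (mod 4), so (3/8729) = +(8729/3).
Reduce top mod 3: now compute (2/3).
Pull out 2: since 3 ≡ 3 (mod 8), (2/3) = -1.
Reached (1/3) = 1. Collecting the sign flips along the way, the symbol is -1.

-1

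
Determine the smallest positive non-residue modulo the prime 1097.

(2/1097) = +1, so 2 is a residue.
(3/1097) = −1, so 3 is the smallest positive non-residue mod 1097.

3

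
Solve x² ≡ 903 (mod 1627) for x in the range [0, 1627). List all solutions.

Since 1627 ≡ 3 (mod 4), a square root of 903 is 903^((1627+1)/4) = 903^407 mod 1627.
Repeated squaring: 903^2≡282, 903^4≡1428, 903^8≡553, 903^16≡1560, 903^32≡1235, 903^64≡726, 903^128≡1555, 903^256≡303 (mod 1627).
903^407 = 903^(256+128+16+4+2+1) ≡ 623 (mod 1627).
Check: 623² = 388129 ≡ 903 (mod 1627). The two roots are 623 and 1004.

623, 1004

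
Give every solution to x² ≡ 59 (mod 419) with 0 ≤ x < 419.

152, 267

Since 419 ≡ 3 (mod 4), a square root of 59 is 59^((419+1)/4) = 59^105 mod 419.
Repeated squaring: 59^2≡129, 59^4≡300, 59^8≡334, 59^16≡102, 59^32≡348, 59^64≡13 (mod 419).
59^105 = 59^(64+32+8+1) ≡ 152 (mod 419).
Check: 152² = 23104 ≡ 59 (mod 419). The two roots are 152 and 267.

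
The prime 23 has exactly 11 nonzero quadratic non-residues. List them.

Square k = 1,…,11 (k and 23−k give the same square):
1²=1, 2²=4, 3²=9, 4²=16, 5²≡2, 6²≡13, 7²≡3, 8²≡18, 9²≡12, 10²≡8, 11²≡6 (mod 23).
The residues are {1, 2, 3, 4, 6, 8, 9, 12, 13, 16, 18}; the non-residues are the remaining 11 nonzero classes.

5 7 10 11 14 15 17 19 20 21 22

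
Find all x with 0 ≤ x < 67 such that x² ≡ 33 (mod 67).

Since 67 ≡ 3 (mod 4), a square root of 33 is 33^((67+1)/4) = 33^17 mod 67.
Repeated squaring: 33^2≡17, 33^4≡21, 33^8≡39, 33^16≡47 (mod 67).
33^17 = 33^(16+1) ≡ 10 (mod 67).
Check: 10² = 100 ≡ 33 (mod 67). The two roots are 10 and 57.

10, 57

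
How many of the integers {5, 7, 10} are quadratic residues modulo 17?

0

(5/17) = -1 → non-residue.
(7/17) = -1 → non-residue.
(10/17) = -1 → non-residue.
Total quadratic residues among the 3: 0.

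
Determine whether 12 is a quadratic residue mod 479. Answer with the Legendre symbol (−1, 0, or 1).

Euler's criterion: (12/479) ≡ 12^239 (mod 479).
12^2 ≡ 144 (mod 479)
12^4 ≡ 139 (mod 479)
12^8 ≡ 161 (mod 479)
12^16 ≡ 55 (mod 479)
12^32 ≡ 151 (mod 479)
12^64 ≡ 288 (mod 479)
12^128 ≡ 77 (mod 479)
12^239 = 12^(128+64+32+8+4+2+1) ≡ 1 (mod 479).
Result is 1, so (12/479) = 1.

1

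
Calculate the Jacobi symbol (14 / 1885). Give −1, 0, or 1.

Pull out 2: since 1885 ≡ 5 (mod 8), (2/1885) = -1.
Reciprocity: 7 ≡ 3 and 1885 ≡ 1 (mod 4), so (7/1885) = +(1885/7).
Reduce top mod 7: now compute (2/7).
Pull out 2: since 7 ≡ 7 (mod 8), (2/7) = +1.
Reached (1/7) = 1. Collecting the sign flips along the way, the symbol is -1.

-1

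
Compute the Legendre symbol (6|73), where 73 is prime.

1

Euler's criterion: (6/73) ≡ 6^36 (mod 73).
6^2 ≡ 36 (mod 73)
6^4 ≡ 55 (mod 73)
6^8 ≡ 32 (mod 73)
6^16 ≡ 2 (mod 73)
6^32 ≡ 4 (mod 73)
6^36 = 6^(32+4) ≡ 1 (mod 73).
Result is 1, so (6/73) = 1.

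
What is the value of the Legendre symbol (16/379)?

1

Pull out 2^4: since 379 ≡ 3 (mod 8), (2/379) = -1, so (2/379)^4 = +1.
Reached (1/379) = 1. Collecting the sign flips along the way, the symbol is +1.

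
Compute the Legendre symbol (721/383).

1

Euler's criterion: (721/383) ≡ 338^191 (mod 383).
338^2 ≡ 110 (mod 383)
338^4 ≡ 227 (mod 383)
338^8 ≡ 207 (mod 383)
338^16 ≡ 336 (mod 383)
338^32 ≡ 294 (mod 383)
338^64 ≡ 261 (mod 383)
338^128 ≡ 330 (mod 383)
338^191 = 338^(128+32+16+8+4+2+1) ≡ 1 (mod 383).
Result is 1, so (721/383) = 1.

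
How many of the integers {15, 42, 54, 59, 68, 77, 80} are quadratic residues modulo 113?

2

(15/113) = +1 → QR.
(42/113) = -1 → non-residue.
(54/113) = -1 → non-residue.
(59/113) = -1 → non-residue.
(68/113) = -1 → non-residue.
(77/113) = +1 → QR.
(80/113) = -1 → non-residue.
Total quadratic residues among the 7: 2.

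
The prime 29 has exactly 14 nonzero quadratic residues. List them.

1, 4, 5, 6, 7, 9, 13, 16, 20, 22, 23, 24, 25, 28

Square k = 1,…,14 (k and 29−k give the same square):
1²=1, 2²=4, 3²=9, 4²=16, 5²=25, 6²≡7, 7²≡20, 8²≡6, 9²≡23, 10²≡13, 11²≡5, 12²≡28, 13²≡24, 14²≡22 (mod 29).
So the quadratic residues mod 29 are {1, 4, 5, 6, 7, 9, 13, 16, 20, 22, 23, 24, 25, 28}.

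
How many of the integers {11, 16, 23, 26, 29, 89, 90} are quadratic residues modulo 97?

3

(11/97) = +1 → QR.
(16/97) = +1 → QR.
(23/97) = -1 → non-residue.
(26/97) = -1 → non-residue.
(29/97) = -1 → non-residue.
(89/97) = +1 → QR.
(90/97) = -1 → non-residue.
Total quadratic residues among the 7: 3.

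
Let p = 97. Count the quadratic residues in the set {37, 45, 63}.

0

(37/97) = -1 → non-residue.
(45/97) = -1 → non-residue.
(63/97) = -1 → non-residue.
Total quadratic residues among the 3: 0.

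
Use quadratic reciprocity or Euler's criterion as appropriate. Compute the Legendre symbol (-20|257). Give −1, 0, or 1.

-1

Euler's criterion: (-20/257) ≡ 237^128 (mod 257).
237^2 ≡ 143 (mod 257)
237^4 ≡ 146 (mod 257)
237^8 ≡ 242 (mod 257)
237^16 ≡ 225 (mod 257)
237^32 ≡ 253 (mod 257)
237^64 ≡ 16 (mod 257)
237^128 ≡ 256 (mod 257)
237^128 = 237^(128) ≡ 256 (mod 257).
Result is 256 ≡ −1, so (-20/257) = −1.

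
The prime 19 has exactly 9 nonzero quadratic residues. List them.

1, 4, 5, 6, 7, 9, 11, 16, 17

Square k = 1,…,9 (k and 19−k give the same square):
1²=1, 2²=4, 3²=9, 4²=16, 5²≡6, 6²≡17, 7²≡11, 8²≡7, 9²≡5 (mod 19).
So the quadratic residues mod 19 are {1, 4, 5, 6, 7, 9, 11, 16, 17}.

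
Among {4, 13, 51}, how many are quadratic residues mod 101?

(4/101) = +1 → QR.
(13/101) = +1 → QR.
(51/101) = -1 → non-residue.
Total quadratic residues among the 3: 2.

2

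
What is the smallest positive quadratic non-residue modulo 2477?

(2/2477) = −1, so 2 is the smallest positive non-residue mod 2477.

2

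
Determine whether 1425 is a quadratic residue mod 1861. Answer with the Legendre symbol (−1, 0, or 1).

Reciprocity: 1425 ≡ 1 and 1861 ≡ 1 (mod 4), so (1425/1861) = +(1861/1425).
Reduce top mod 1425: now compute (436/1425).
Pull out 2^2: since 1425 ≡ 1 (mod 8), (2/1425) = +1, so (2/1425)^2 = +1.
Reciprocity: 109 ≡ 1 and 1425 ≡ 1 (mod 4), so (109/1425) = +(1425/109).
Reduce top mod 109: now compute (8/109).
Pull out 2^3: since 109 ≡ 5 (mod 8), (2/109) = -1, so (2/109)^3 = -1.
Reached (1/109) = 1. Collecting the sign flips along the way, the symbol is -1.

-1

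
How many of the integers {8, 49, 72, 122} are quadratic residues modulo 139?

(8/139) = -1 → non-residue.
(49/139) = +1 → QR.
(72/139) = -1 → non-residue.
(122/139) = +1 → QR.
Total quadratic residues among the 4: 2.

2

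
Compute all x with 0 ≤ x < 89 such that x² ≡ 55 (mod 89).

89 ≡ 1 (mod 4), so we find a root by search.
Trying successive values, 12² = 144 ≡ 55 (mod 89). The other root is 89 − 12 = 77.

12, 77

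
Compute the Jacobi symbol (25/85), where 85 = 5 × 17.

Reciprocity: 25 ≡ 1 and 85 ≡ 1 (mod 4), so (25/85) = +(85/25).
Reduce top mod 25: now compute (10/25).
Pull out 2: since 25 ≡ 1 (mod 8), (2/25) = +1.
Reciprocity: 5 ≡ 1 and 25 ≡ 1 (mod 4), so (5/25) = +(25/5).
Reduce top mod 5: now compute (0/5).
Top reduces to 0: gcd > 1, so the symbol is 0.

0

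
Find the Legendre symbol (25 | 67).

1

Euler's criterion: (25/67) ≡ 25^33 (mod 67).
25^2 ≡ 22 (mod 67)
25^4 ≡ 15 (mod 67)
25^8 ≡ 24 (mod 67)
25^16 ≡ 40 (mod 67)
25^32 ≡ 59 (mod 67)
25^33 = 25^(32+1) ≡ 1 (mod 67).
Result is 1, so (25/67) = 1.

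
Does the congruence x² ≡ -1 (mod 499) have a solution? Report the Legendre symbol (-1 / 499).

Euler's criterion: (-1/499) ≡ 498^249 (mod 499).
498^2 ≡ 1 (mod 499)
498^4 ≡ 1 (mod 499)
498^8 ≡ 1 (mod 499)
498^16 ≡ 1 (mod 499)
498^32 ≡ 1 (mod 499)
498^64 ≡ 1 (mod 499)
498^128 ≡ 1 (mod 499)
498^249 = 498^(128+64+32+16+8+1) ≡ 498 (mod 499).
Result is 498 ≡ −1, so (-1/499) = −1.

-1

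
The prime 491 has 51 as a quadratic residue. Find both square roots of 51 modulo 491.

202, 289

Since 491 ≡ 3 (mod 4), a square root of 51 is 51^((491+1)/4) = 51^123 mod 491.
Repeated squaring: 51^2≡146, 51^4≡203, 51^8≡456, 51^16≡243, 51^32≡129, 51^64≡438 (mod 491).
51^123 = 51^(64+32+16+8+2+1) ≡ 289 (mod 491).
Check: 289² = 83521 ≡ 51 (mod 491). The two roots are 202 and 289.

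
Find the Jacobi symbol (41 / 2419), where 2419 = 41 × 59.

0

Reciprocity: 41 ≡ 1 and 2419 ≡ 3 (mod 4), so (41/2419) = +(2419/41).
Reduce top mod 41: now compute (0/41).
Top reduces to 0: gcd > 1, so the symbol is 0.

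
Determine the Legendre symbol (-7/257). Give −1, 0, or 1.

Euler's criterion: (-7/257) ≡ 250^128 (mod 257).
250^2 ≡ 49 (mod 257)
250^4 ≡ 88 (mod 257)
250^8 ≡ 34 (mod 257)
250^16 ≡ 128 (mod 257)
250^32 ≡ 193 (mod 257)
250^64 ≡ 241 (mod 257)
250^128 ≡ 256 (mod 257)
250^128 = 250^(128) ≡ 256 (mod 257).
Result is 256 ≡ −1, so (-7/257) = −1.

-1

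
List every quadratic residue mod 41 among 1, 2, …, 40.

Square k = 1,…,20 (k and 41−k give the same square):
1²=1, 2²=4, 3²=9, 4²=16, 5²=25, 6²=36, 7²≡8, 8²≡23, 9²≡40, 10²≡18, 11²≡39, 12²≡21, 13²≡5, 14²≡32, 15²≡20, 16²≡10, 17²≡2, 18²≡37, 19²≡33, 20²≡31 (mod 41).
So the quadratic residues mod 41 are {1, 2, 4, 5, 8, 9, 10, 16, 18, 20, 21, 23, 25, 31, 32, 33, 36, 37, 39, 40}.

1, 2, 4, 5, 8, 9, 10, 16, 18, 20, 21, 23, 25, 31, 32, 33, 36, 37, 39, 40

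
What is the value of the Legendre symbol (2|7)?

Pull out 2: since 7 ≡ 7 (mod 8), (2/7) = +1.
Reached (1/7) = 1. Collecting the sign flips along the way, the symbol is +1.

1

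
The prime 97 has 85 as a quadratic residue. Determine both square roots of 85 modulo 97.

97 ≡ 1 (mod 4), so we find a root by search.
Trying successive values, 45² = 2025 ≡ 85 (mod 97). The other root is 97 − 45 = 52.

45, 52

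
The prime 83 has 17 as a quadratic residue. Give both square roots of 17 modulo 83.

10, 73

Since 83 ≡ 3 (mod 4), a square root of 17 is 17^((83+1)/4) = 17^21 mod 83.
Repeated squaring: 17^2≡40, 17^4≡23, 17^8≡31, 17^16≡48 (mod 83).
17^21 = 17^(16+4+1) ≡ 10 (mod 83).
Check: 10² = 100 ≡ 17 (mod 83). The two roots are 10 and 73.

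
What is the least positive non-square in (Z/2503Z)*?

3

(2/2503) = +1, so 2 is a residue.
(3/2503) = −1, so 3 is the smallest positive non-residue mod 2503.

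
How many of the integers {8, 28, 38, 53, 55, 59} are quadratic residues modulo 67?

2

(8/67) = -1 → non-residue.
(28/67) = -1 → non-residue.
(38/67) = -1 → non-residue.
(53/67) = -1 → non-residue.
(55/67) = +1 → QR.
(59/67) = +1 → QR.
Total quadratic residues among the 6: 2.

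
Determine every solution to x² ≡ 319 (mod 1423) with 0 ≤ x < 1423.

476, 947

Since 1423 ≡ 3 (mod 4), a square root of 319 is 319^((1423+1)/4) = 319^356 mod 1423.
Repeated squaring: 319^2≡728, 319^4≡628, 319^8≡213, 319^16≡1256, 319^32≡852, 319^64≡174, 319^128≡393, 319^256≡765 (mod 1423).
319^356 = 319^(256+64+32+4) ≡ 476 (mod 1423).
Check: 476² = 226576 ≡ 319 (mod 1423). The two roots are 476 and 947.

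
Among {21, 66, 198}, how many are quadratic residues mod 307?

1

(21/307) = -1 → non-residue.
(66/307) = +1 → QR.
(198/307) = -1 → non-residue.
Total quadratic residues among the 3: 1.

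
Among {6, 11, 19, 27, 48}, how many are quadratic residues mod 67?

(6/67) = +1 → QR.
(11/67) = -1 → non-residue.
(19/67) = +1 → QR.
(27/67) = -1 → non-residue.
(48/67) = -1 → non-residue.
Total quadratic residues among the 5: 2.

2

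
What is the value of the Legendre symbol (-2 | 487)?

-1

First reduce: -2 ≡ 485 (mod 487).
Reciprocity: 485 ≡ 1 and 487 ≡ 3 (mod 4), so (485/487) = +(487/485).
Reduce top mod 485: now compute (2/485).
Pull out 2: since 485 ≡ 5 (mod 8), (2/485) = -1.
Reached (1/485) = 1. Collecting the sign flips along the way, the symbol is -1.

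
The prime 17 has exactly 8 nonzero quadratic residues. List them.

Square k = 1,…,8 (k and 17−k give the same square):
1²=1, 2²=4, 3²=9, 4²=16, 5²≡8, 6²≡2, 7²≡15, 8²≡13 (mod 17).
So the quadratic residues mod 17 are {1, 2, 4, 8, 9, 13, 15, 16}.

1,2,4,8,9,13,15,16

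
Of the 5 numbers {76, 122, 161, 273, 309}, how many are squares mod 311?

1

(76/311) = -1 → non-residue.
(122/311) = -1 → non-residue.
(161/311) = -1 → non-residue.
(273/311) = +1 → QR.
(309/311) = -1 → non-residue.
Total quadratic residues among the 5: 1.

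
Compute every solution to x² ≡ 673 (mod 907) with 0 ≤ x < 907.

94, 813

Since 907 ≡ 3 (mod 4), a square root of 673 is 673^((907+1)/4) = 673^227 mod 907.
Repeated squaring: 673^2≡336, 673^4≡428, 673^8≡877, 673^16≡900, 673^32≡49, 673^64≡587, 673^128≡816 (mod 907).
673^227 = 673^(128+64+32+2+1) ≡ 94 (mod 907).
Check: 94² = 8836 ≡ 673 (mod 907). The two roots are 94 and 813.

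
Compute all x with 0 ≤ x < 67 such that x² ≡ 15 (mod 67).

Since 67 ≡ 3 (mod 4), a square root of 15 is 15^((67+1)/4) = 15^17 mod 67.
Repeated squaring: 15^2≡24, 15^4≡40, 15^8≡59, 15^16≡64 (mod 67).
15^17 = 15^(16+1) ≡ 22 (mod 67).
Check: 22² = 484 ≡ 15 (mod 67). The two roots are 22 and 45.

22, 45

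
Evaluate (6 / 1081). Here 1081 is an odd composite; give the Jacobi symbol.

1

Pull out 2: since 1081 ≡ 1 (mod 8), (2/1081) = +1.
Reciprocity: 3 ≡ 3 and 1081 ≡ 1 (mod 4), so (3/1081) = +(1081/3).
Reduce top mod 3: now compute (1/3).
Reached (1/3) = 1. Collecting the sign flips along the way, the symbol is +1.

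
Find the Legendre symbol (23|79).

1

Reciprocity: 23 ≡ 3 and 79 ≡ 3 (mod 4), so (23/79) = −(79/23).
Reduce top mod 23: now compute (10/23).
Pull out 2: since 23 ≡ 7 (mod 8), (2/23) = +1.
Reciprocity: 5 ≡ 1 and 23 ≡ 3 (mod 4), so (5/23) = +(23/5).
Reduce top mod 5: now compute (3/5).
Reciprocity: 3 ≡ 3 and 5 ≡ 1 (mod 4), so (3/5) = +(5/3).
Reduce top mod 3: now compute (2/3).
Pull out 2: since 3 ≡ 3 (mod 8), (2/3) = -1.
Reached (1/3) = 1. Collecting the sign flips along the way, the symbol is +1.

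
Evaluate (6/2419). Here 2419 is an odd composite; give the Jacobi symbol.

1

Pull out 2: since 2419 ≡ 3 (mod 8), (2/2419) = -1.
Reciprocity: 3 ≡ 3 and 2419 ≡ 3 (mod 4), so (3/2419) = −(2419/3).
Reduce top mod 3: now compute (1/3).
Reached (1/3) = 1. Collecting the sign flips along the way, the symbol is +1.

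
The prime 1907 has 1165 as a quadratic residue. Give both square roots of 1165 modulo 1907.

747, 1160

Since 1907 ≡ 3 (mod 4), a square root of 1165 is 1165^((1907+1)/4) = 1165^477 mod 1907.
Repeated squaring: 1165^2≡1348, 1165^4≡1640, 1165^8≡730, 1165^16≡847, 1165^32≡377, 1165^64≡1011, 1165^128≡1876, 1165^256≡961 (mod 1907).
1165^477 = 1165^(256+128+64+16+8+4+1) ≡ 1160 (mod 1907).
Check: 1160² = 1345600 ≡ 1165 (mod 1907). The two roots are 747 and 1160.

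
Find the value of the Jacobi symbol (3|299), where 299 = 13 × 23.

1

Reciprocity: 3 ≡ 3 and 299 ≡ 3 (mod 4), so (3/299) = −(299/3).
Reduce top mod 3: now compute (2/3).
Pull out 2: since 3 ≡ 3 (mod 8), (2/3) = -1.
Reached (1/3) = 1. Collecting the sign flips along the way, the symbol is +1.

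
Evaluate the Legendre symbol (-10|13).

Euler's criterion: (-10/13) ≡ 3^6 (mod 13).
3^2 ≡ 9 (mod 13)
3^4 ≡ 3 (mod 13)
3^6 = 3^(4+2) ≡ 1 (mod 13).
Result is 1, so (-10/13) = 1.

1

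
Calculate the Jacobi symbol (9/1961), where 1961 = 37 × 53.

1

Reciprocity: 9 ≡ 1 and 1961 ≡ 1 (mod 4), so (9/1961) = +(1961/9).
Reduce top mod 9: now compute (8/9).
Pull out 2^3: since 9 ≡ 1 (mod 8), (2/9) = +1, so (2/9)^3 = +1.
Reached (1/9) = 1. Collecting the sign flips along the way, the symbol is +1.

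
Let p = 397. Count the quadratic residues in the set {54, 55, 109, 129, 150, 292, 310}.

(54/397) = -1 → non-residue.
(55/397) = -1 → non-residue.
(109/397) = -1 → non-residue.
(129/397) = +1 → QR.
(150/397) = -1 → non-residue.
(292/397) = +1 → QR.
(310/397) = +1 → QR.
Total quadratic residues among the 7: 3.

3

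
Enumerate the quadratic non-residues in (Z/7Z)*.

Square k = 1,…,3 (k and 7−k give the same square):
1²=1, 2²=4, 3²≡2 (mod 7).
The residues are {1, 2, 4}; the non-residues are the remaining 3 nonzero classes.

3, 5, 6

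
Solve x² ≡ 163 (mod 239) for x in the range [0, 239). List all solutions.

101, 138

Since 239 ≡ 3 (mod 4), a square root of 163 is 163^((239+1)/4) = 163^60 mod 239.
Repeated squaring: 163^2≡40, 163^4≡166, 163^8≡71, 163^16≡22, 163^32≡6 (mod 239).
163^60 = 163^(32+16+8+4) ≡ 101 (mod 239).
Check: 101² = 10201 ≡ 163 (mod 239). The two roots are 101 and 138.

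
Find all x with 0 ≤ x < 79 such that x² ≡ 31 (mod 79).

30, 49

Since 79 ≡ 3 (mod 4), a square root of 31 is 31^((79+1)/4) = 31^20 mod 79.
Repeated squaring: 31^2≡13, 31^4≡11, 31^8≡42, 31^16≡26 (mod 79).
31^20 = 31^(16+4) ≡ 49 (mod 79).
Check: 49² = 2401 ≡ 31 (mod 79). The two roots are 30 and 49.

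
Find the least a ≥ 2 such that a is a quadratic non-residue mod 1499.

2

(2/1499) = −1, so 2 is the smallest positive non-residue mod 1499.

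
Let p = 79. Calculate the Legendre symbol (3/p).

Reciprocity: 3 ≡ 3 and 79 ≡ 3 (mod 4), so (3/79) = −(79/3).
Reduce top mod 3: now compute (1/3).
Reached (1/3) = 1. Collecting the sign flips along the way, the symbol is -1.

-1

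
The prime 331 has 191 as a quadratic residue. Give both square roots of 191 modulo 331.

Since 331 ≡ 3 (mod 4), a square root of 191 is 191^((331+1)/4) = 191^83 mod 331.
Repeated squaring: 191^2≡71, 191^4≡76, 191^8≡149, 191^16≡24, 191^32≡245, 191^64≡114 (mod 331).
191^83 = 191^(64+16+2+1) ≡ 113 (mod 331).
Check: 113² = 12769 ≡ 191 (mod 331). The two roots are 113 and 218.

113, 218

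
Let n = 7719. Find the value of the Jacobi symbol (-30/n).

0

First reduce: -30 ≡ 7689 (mod 7719).
Reciprocity: 7689 ≡ 1 and 7719 ≡ 3 (mod 4), so (7689/7719) = +(7719/7689).
Reduce top mod 7689: now compute (30/7689).
Pull out 2: since 7689 ≡ 1 (mod 8), (2/7689) = +1.
Reciprocity: 15 ≡ 3 and 7689 ≡ 1 (mod 4), so (15/7689) = +(7689/15).
Reduce top mod 15: now compute (9/15).
Reciprocity: 9 ≡ 1 and 15 ≡ 3 (mod 4), so (9/15) = +(15/9).
Reduce top mod 9: now compute (6/9).
Pull out 2: since 9 ≡ 1 (mod 8), (2/9) = +1.
Reciprocity: 3 ≡ 3 and 9 ≡ 1 (mod 4), so (3/9) = +(9/3).
Reduce top mod 3: now compute (0/3).
Top reduces to 0: gcd > 1, so the symbol is 0.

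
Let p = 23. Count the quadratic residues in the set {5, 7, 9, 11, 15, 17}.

(5/23) = -1 → non-residue.
(7/23) = -1 → non-residue.
(9/23) = +1 → QR.
(11/23) = -1 → non-residue.
(15/23) = -1 → non-residue.
(17/23) = -1 → non-residue.
Total quadratic residues among the 6: 1.

1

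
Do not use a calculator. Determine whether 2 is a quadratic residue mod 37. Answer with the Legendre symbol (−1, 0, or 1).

-1

Pull out 2: since 37 ≡ 5 (mod 8), (2/37) = -1.
Reached (1/37) = 1. Collecting the sign flips along the way, the symbol is -1.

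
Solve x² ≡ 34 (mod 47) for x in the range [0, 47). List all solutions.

Since 47 ≡ 3 (mod 4), a square root of 34 is 34^((47+1)/4) = 34^12 mod 47.
Repeated squaring: 34^2≡28, 34^4≡32, 34^8≡37 (mod 47).
34^12 = 34^(8+4) ≡ 9 (mod 47).
Check: 9² = 81 ≡ 34 (mod 47). The two roots are 9 and 38.

9, 38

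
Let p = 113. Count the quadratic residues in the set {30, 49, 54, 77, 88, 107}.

4

(30/113) = +1 → QR.
(49/113) = +1 → QR.
(54/113) = -1 → non-residue.
(77/113) = +1 → QR.
(88/113) = +1 → QR.
(107/113) = -1 → non-residue.
Total quadratic residues among the 6: 4.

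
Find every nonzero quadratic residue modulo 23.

Square k = 1,…,11 (k and 23−k give the same square):
1²=1, 2²=4, 3²=9, 4²=16, 5²≡2, 6²≡13, 7²≡3, 8²≡18, 9²≡12, 10²≡8, 11²≡6 (mod 23).
So the quadratic residues mod 23 are {1, 2, 3, 4, 6, 8, 9, 12, 13, 16, 18}.

1,2,3,4,6,8,9,12,13,16,18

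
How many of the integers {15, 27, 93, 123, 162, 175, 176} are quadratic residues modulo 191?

(15/191) = +1 → QR.
(27/191) = +1 → QR.
(93/191) = -1 → non-residue.
(123/191) = -1 → non-residue.
(162/191) = +1 → QR.
(175/191) = -1 → non-residue.
(176/191) = -1 → non-residue.
Total quadratic residues among the 7: 3.

3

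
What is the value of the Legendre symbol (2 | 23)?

1

Euler's criterion: (2/23) ≡ 2^11 (mod 23).
2^2 ≡ 4 (mod 23)
2^4 ≡ 16 (mod 23)
2^8 ≡ 3 (mod 23)
2^11 = 2^(8+2+1) ≡ 1 (mod 23).
Result is 1, so (2/23) = 1.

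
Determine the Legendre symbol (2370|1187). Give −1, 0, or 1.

-1

First reduce: 2370 ≡ 1183 (mod 1187).
Reciprocity: 1183 ≡ 3 and 1187 ≡ 3 (mod 4), so (1183/1187) = −(1187/1183).
Reduce top mod 1183: now compute (4/1183).
Pull out 2^2: since 1183 ≡ 7 (mod 8), (2/1183) = +1, so (2/1183)^2 = +1.
Reached (1/1183) = 1. Collecting the sign flips along the way, the symbol is -1.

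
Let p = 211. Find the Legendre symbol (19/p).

Reciprocity: 19 ≡ 3 and 211 ≡ 3 (mod 4), so (19/211) = −(211/19).
Reduce top mod 19: now compute (2/19).
Pull out 2: since 19 ≡ 3 (mod 8), (2/19) = -1.
Reached (1/19) = 1. Collecting the sign flips along the way, the symbol is +1.

1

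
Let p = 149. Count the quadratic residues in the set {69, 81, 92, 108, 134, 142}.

3

(69/149) = +1 → QR.
(81/149) = +1 → QR.
(92/149) = -1 → non-residue.
(108/149) = -1 → non-residue.
(134/149) = -1 → non-residue.
(142/149) = +1 → QR.
Total quadratic residues among the 6: 3.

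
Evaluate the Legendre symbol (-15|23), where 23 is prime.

1

First reduce: -15 ≡ 8 (mod 23).
Pull out 2^3: since 23 ≡ 7 (mod 8), (2/23) = +1, so (2/23)^3 = +1.
Reached (1/23) = 1. Collecting the sign flips along the way, the symbol is +1.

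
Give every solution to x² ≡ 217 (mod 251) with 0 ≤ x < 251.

79, 172

Since 251 ≡ 3 (mod 4), a square root of 217 is 217^((251+1)/4) = 217^63 mod 251.
Repeated squaring: 217^2≡152, 217^4≡12, 217^8≡144, 217^16≡154, 217^32≡122 (mod 251).
217^63 = 217^(32+16+8+4+2+1) ≡ 79 (mod 251).
Check: 79² = 6241 ≡ 217 (mod 251). The two roots are 79 and 172.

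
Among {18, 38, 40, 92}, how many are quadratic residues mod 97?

(18/97) = +1 → QR.
(38/97) = -1 → non-residue.
(40/97) = -1 → non-residue.
(92/97) = -1 → non-residue.
Total quadratic residues among the 4: 1.

1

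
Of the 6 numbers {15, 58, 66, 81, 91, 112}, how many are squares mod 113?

(15/113) = +1 → QR.
(58/113) = -1 → non-residue.
(66/113) = -1 → non-residue.
(81/113) = +1 → QR.
(91/113) = +1 → QR.
(112/113) = +1 → QR.
Total quadratic residues among the 6: 4.

4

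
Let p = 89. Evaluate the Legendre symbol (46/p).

-1

Euler's criterion: (46/89) ≡ 46^44 (mod 89).
46^2 ≡ 69 (mod 89)
46^4 ≡ 44 (mod 89)
46^8 ≡ 67 (mod 89)
46^16 ≡ 39 (mod 89)
46^32 ≡ 8 (mod 89)
46^44 = 46^(32+8+4) ≡ 88 (mod 89).
Result is 88 ≡ −1, so (46/89) = −1.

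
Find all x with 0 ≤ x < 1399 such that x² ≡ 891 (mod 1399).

477, 922

Since 1399 ≡ 3 (mod 4), a square root of 891 is 891^((1399+1)/4) = 891^350 mod 1399.
Repeated squaring: 891^2≡648, 891^4≡204, 891^8≡1045, 891^16≡805, 891^32≡288, 891^64≡403, 891^128≡125, 891^256≡236 (mod 1399).
891^350 = 891^(256+64+16+8+4+2) ≡ 922 (mod 1399).
Check: 922² = 850084 ≡ 891 (mod 1399). The two roots are 477 and 922.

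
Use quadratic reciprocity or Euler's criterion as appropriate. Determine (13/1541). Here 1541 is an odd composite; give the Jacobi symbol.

-1

Reciprocity: 13 ≡ 1 and 1541 ≡ 1 (mod 4), so (13/1541) = +(1541/13).
Reduce top mod 13: now compute (7/13).
Reciprocity: 7 ≡ 3 and 13 ≡ 1 (mod 4), so (7/13) = +(13/7).
Reduce top mod 7: now compute (6/7).
Pull out 2: since 7 ≡ 7 (mod 8), (2/7) = +1.
Reciprocity: 3 ≡ 3 and 7 ≡ 3 (mod 4), so (3/7) = −(7/3).
Reduce top mod 3: now compute (1/3).
Reached (1/3) = 1. Collecting the sign flips along the way, the symbol is -1.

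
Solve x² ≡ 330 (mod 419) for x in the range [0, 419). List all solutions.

Since 419 ≡ 3 (mod 4), a square root of 330 is 330^((419+1)/4) = 330^105 mod 419.
Repeated squaring: 330^2≡379, 330^4≡343, 330^8≡329, 330^16≡139, 330^32≡47, 330^64≡114 (mod 419).
330^105 = 330^(64+32+8+1) ≡ 248 (mod 419).
Check: 248² = 61504 ≡ 330 (mod 419). The two roots are 171 and 248.

171, 248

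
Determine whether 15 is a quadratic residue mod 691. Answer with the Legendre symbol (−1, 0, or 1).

Euler's criterion: (15/691) ≡ 15^345 (mod 691).
15^2 ≡ 225 (mod 691)
15^4 ≡ 182 (mod 691)
15^8 ≡ 647 (mod 691)
15^16 ≡ 554 (mod 691)
15^32 ≡ 112 (mod 691)
15^64 ≡ 106 (mod 691)
15^128 ≡ 180 (mod 691)
15^256 ≡ 614 (mod 691)
15^345 = 15^(256+64+16+8+1) ≡ 690 (mod 691).
Result is 690 ≡ −1, so (15/691) = −1.

-1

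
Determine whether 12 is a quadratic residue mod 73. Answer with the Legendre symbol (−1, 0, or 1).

1

Euler's criterion: (12/73) ≡ 12^36 (mod 73).
12^2 ≡ 71 (mod 73)
12^4 ≡ 4 (mod 73)
12^8 ≡ 16 (mod 73)
12^16 ≡ 37 (mod 73)
12^32 ≡ 55 (mod 73)
12^36 = 12^(32+4) ≡ 1 (mod 73).
Result is 1, so (12/73) = 1.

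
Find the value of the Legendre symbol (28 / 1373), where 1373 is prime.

1

Pull out 2^2: since 1373 ≡ 5 (mod 8), (2/1373) = -1, so (2/1373)^2 = +1.
Reciprocity: 7 ≡ 3 and 1373 ≡ 1 (mod 4), so (7/1373) = +(1373/7).
Reduce top mod 7: now compute (1/7).
Reached (1/7) = 1. Collecting the sign flips along the way, the symbol is +1.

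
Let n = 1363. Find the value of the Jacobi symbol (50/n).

-1

Pull out 2: since 1363 ≡ 3 (mod 8), (2/1363) = -1.
Reciprocity: 25 ≡ 1 and 1363 ≡ 3 (mod 4), so (25/1363) = +(1363/25).
Reduce top mod 25: now compute (13/25).
Reciprocity: 13 ≡ 1 and 25 ≡ 1 (mod 4), so (13/25) = +(25/13).
Reduce top mod 13: now compute (12/13).
Pull out 2^2: since 13 ≡ 5 (mod 8), (2/13) = -1, so (2/13)^2 = +1.
Reciprocity: 3 ≡ 3 and 13 ≡ 1 (mod 4), so (3/13) = +(13/3).
Reduce top mod 3: now compute (1/3).
Reached (1/3) = 1. Collecting the sign flips along the way, the symbol is -1.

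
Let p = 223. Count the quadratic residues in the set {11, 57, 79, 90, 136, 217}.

2

(11/223) = -1 → non-residue.
(57/223) = -1 → non-residue.
(79/223) = -1 → non-residue.
(90/223) = -1 → non-residue.
(136/223) = +1 → QR.
(217/223) = +1 → QR.
Total quadratic residues among the 6: 2.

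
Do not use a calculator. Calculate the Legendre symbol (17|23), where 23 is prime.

Euler's criterion: (17/23) ≡ 17^11 (mod 23).
17^2 ≡ 13 (mod 23)
17^4 ≡ 8 (mod 23)
17^8 ≡ 18 (mod 23)
17^11 = 17^(8+2+1) ≡ 22 (mod 23).
Result is 22 ≡ −1, so (17/23) = −1.

-1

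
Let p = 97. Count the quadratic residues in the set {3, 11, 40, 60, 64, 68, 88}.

(3/97) = +1 → QR.
(11/97) = +1 → QR.
(40/97) = -1 → non-residue.
(60/97) = -1 → non-residue.
(64/97) = +1 → QR.
(68/97) = -1 → non-residue.
(88/97) = +1 → QR.
Total quadratic residues among the 7: 4.

4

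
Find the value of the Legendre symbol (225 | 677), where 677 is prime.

Reciprocity: 225 ≡ 1 and 677 ≡ 1 (mod 4), so (225/677) = +(677/225).
Reduce top mod 225: now compute (2/225).
Pull out 2: since 225 ≡ 1 (mod 8), (2/225) = +1.
Reached (1/225) = 1. Collecting the sign flips along the way, the symbol is +1.

1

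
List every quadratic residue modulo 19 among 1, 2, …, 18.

Square k = 1,…,9 (k and 19−k give the same square):
1²=1, 2²=4, 3²=9, 4²=16, 5²≡6, 6²≡17, 7²≡11, 8²≡7, 9²≡5 (mod 19).
So the quadratic residues mod 19 are {1, 4, 5, 6, 7, 9, 11, 16, 17}.

1,4,5,6,7,9,11,16,17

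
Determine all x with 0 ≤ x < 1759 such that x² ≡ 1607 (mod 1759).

391, 1368

Since 1759 ≡ 3 (mod 4), a square root of 1607 is 1607^((1759+1)/4) = 1607^440 mod 1759.
Repeated squaring: 1607^2≡237, 1607^4≡1640, 1607^8≡89, 1607^16≡885, 1607^32≡470, 1607^64≡1025, 1607^128≡502, 1607^256≡467 (mod 1759).
1607^440 = 1607^(256+128+32+16+8) ≡ 391 (mod 1759).
Check: 391² = 152881 ≡ 1607 (mod 1759). The two roots are 391 and 1368.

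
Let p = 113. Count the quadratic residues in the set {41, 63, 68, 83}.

3

(41/113) = +1 → QR.
(63/113) = +1 → QR.
(68/113) = -1 → non-residue.
(83/113) = +1 → QR.
Total quadratic residues among the 4: 3.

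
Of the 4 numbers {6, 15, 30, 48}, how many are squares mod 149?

2

(6/149) = +1 → QR.
(15/149) = -1 → non-residue.
(30/149) = +1 → QR.
(48/149) = -1 → non-residue.
Total quadratic residues among the 4: 2.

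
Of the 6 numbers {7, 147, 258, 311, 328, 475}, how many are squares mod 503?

(7/503) = +1 → QR.
(147/503) = +1 → QR.
(258/503) = +1 → QR.
(311/503) = -1 → non-residue.
(328/503) = -1 → non-residue.
(475/503) = -1 → non-residue.
Total quadratic residues among the 6: 3.

3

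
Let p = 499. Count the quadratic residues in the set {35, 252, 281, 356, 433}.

2

(35/499) = -1 → non-residue.
(252/499) = -1 → non-residue.
(281/499) = +1 → QR.
(356/499) = -1 → non-residue.
(433/499) = +1 → QR.
Total quadratic residues among the 5: 2.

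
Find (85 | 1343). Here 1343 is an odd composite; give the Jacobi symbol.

Reciprocity: 85 ≡ 1 and 1343 ≡ 3 (mod 4), so (85/1343) = +(1343/85).
Reduce top mod 85: now compute (68/85).
Pull out 2^2: since 85 ≡ 5 (mod 8), (2/85) = -1, so (2/85)^2 = +1.
Reciprocity: 17 ≡ 1 and 85 ≡ 1 (mod 4), so (17/85) = +(85/17).
Reduce top mod 17: now compute (0/17).
Top reduces to 0: gcd > 1, so the symbol is 0.

0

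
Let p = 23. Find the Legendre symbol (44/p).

First reduce: 44 ≡ 21 (mod 23).
Reciprocity: 21 ≡ 1 and 23 ≡ 3 (mod 4), so (21/23) = +(23/21).
Reduce top mod 21: now compute (2/21).
Pull out 2: since 21 ≡ 5 (mod 8), (2/21) = -1.
Reached (1/21) = 1. Collecting the sign flips along the way, the symbol is -1.

-1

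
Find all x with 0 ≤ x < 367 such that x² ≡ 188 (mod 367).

Since 367 ≡ 3 (mod 4), a square root of 188 is 188^((367+1)/4) = 188^92 mod 367.
Repeated squaring: 188^2≡112, 188^4≡66, 188^8≡319, 188^16≡102, 188^32≡128, 188^64≡236 (mod 367).
188^92 = 188^(64+16+8+4) ≡ 302 (mod 367).
Check: 302² = 91204 ≡ 188 (mod 367). The two roots are 65 and 302.

65, 302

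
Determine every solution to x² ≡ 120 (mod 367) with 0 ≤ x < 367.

Since 367 ≡ 3 (mod 4), a square root of 120 is 120^((367+1)/4) = 120^92 mod 367.
Repeated squaring: 120^2≡87, 120^4≡229, 120^8≡327, 120^16≡132, 120^32≡175, 120^64≡164 (mod 367).
120^92 = 120^(64+16+8+4) ≡ 292 (mod 367).
Check: 292² = 85264 ≡ 120 (mod 367). The two roots are 75 and 292.

75, 292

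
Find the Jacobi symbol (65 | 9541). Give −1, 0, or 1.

1

Reciprocity: 65 ≡ 1 and 9541 ≡ 1 (mod 4), so (65/9541) = +(9541/65).
Reduce top mod 65: now compute (51/65).
Reciprocity: 51 ≡ 3 and 65 ≡ 1 (mod 4), so (51/65) = +(65/51).
Reduce top mod 51: now compute (14/51).
Pull out 2: since 51 ≡ 3 (mod 8), (2/51) = -1.
Reciprocity: 7 ≡ 3 and 51 ≡ 3 (mod 4), so (7/51) = −(51/7).
Reduce top mod 7: now compute (2/7).
Pull out 2: since 7 ≡ 7 (mod 8), (2/7) = +1.
Reached (1/7) = 1. Collecting the sign flips along the way, the symbol is +1.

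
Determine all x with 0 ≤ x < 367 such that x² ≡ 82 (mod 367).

Since 367 ≡ 3 (mod 4), a square root of 82 is 82^((367+1)/4) = 82^92 mod 367.
Repeated squaring: 82^2≡118, 82^4≡345, 82^8≡117, 82^16≡110, 82^32≡356, 82^64≡121 (mod 367).
82^92 = 82^(64+16+8+4) ≡ 244 (mod 367).
Check: 244² = 59536 ≡ 82 (mod 367). The two roots are 123 and 244.

123, 244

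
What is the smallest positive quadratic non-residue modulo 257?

(2/257) = +1, so 2 is a residue.
(3/257) = −1, so 3 is the smallest positive non-residue mod 257.

3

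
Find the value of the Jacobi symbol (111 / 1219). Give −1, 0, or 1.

Reciprocity: 111 ≡ 3 and 1219 ≡ 3 (mod 4), so (111/1219) = −(1219/111).
Reduce top mod 111: now compute (109/111).
Reciprocity: 109 ≡ 1 and 111 ≡ 3 (mod 4), so (109/111) = +(111/109).
Reduce top mod 109: now compute (2/109).
Pull out 2: since 109 ≡ 5 (mod 8), (2/109) = -1.
Reached (1/109) = 1. Collecting the sign flips along the way, the symbol is +1.

1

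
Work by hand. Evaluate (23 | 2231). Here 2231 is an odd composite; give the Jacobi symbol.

0

Reciprocity: 23 ≡ 3 and 2231 ≡ 3 (mod 4), so (23/2231) = −(2231/23).
Reduce top mod 23: now compute (0/23).
Top reduces to 0: gcd > 1, so the symbol is 0.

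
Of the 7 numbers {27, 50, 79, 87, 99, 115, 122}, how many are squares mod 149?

0

(27/149) = -1 → non-residue.
(50/149) = -1 → non-residue.
(79/149) = -1 → non-residue.
(87/149) = -1 → non-residue.
(99/149) = -1 → non-residue.
(115/149) = -1 → non-residue.
(122/149) = -1 → non-residue.
Total quadratic residues among the 7: 0.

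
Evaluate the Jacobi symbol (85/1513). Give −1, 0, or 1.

0

Reciprocity: 85 ≡ 1 and 1513 ≡ 1 (mod 4), so (85/1513) = +(1513/85).
Reduce top mod 85: now compute (68/85).
Pull out 2^2: since 85 ≡ 5 (mod 8), (2/85) = -1, so (2/85)^2 = +1.
Reciprocity: 17 ≡ 1 and 85 ≡ 1 (mod 4), so (17/85) = +(85/17).
Reduce top mod 17: now compute (0/17).
Top reduces to 0: gcd > 1, so the symbol is 0.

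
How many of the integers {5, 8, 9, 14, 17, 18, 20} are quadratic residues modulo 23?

(5/23) = -1 → non-residue.
(8/23) = +1 → QR.
(9/23) = +1 → QR.
(14/23) = -1 → non-residue.
(17/23) = -1 → non-residue.
(18/23) = +1 → QR.
(20/23) = -1 → non-residue.
Total quadratic residues among the 7: 3.

3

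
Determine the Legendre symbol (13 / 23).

Reciprocity: 13 ≡ 1 and 23 ≡ 3 (mod 4), so (13/23) = +(23/13).
Reduce top mod 13: now compute (10/13).
Pull out 2: since 13 ≡ 5 (mod 8), (2/13) = -1.
Reciprocity: 5 ≡ 1 and 13 ≡ 1 (mod 4), so (5/13) = +(13/5).
Reduce top mod 5: now compute (3/5).
Reciprocity: 3 ≡ 3 and 5 ≡ 1 (mod 4), so (3/5) = +(5/3).
Reduce top mod 3: now compute (2/3).
Pull out 2: since 3 ≡ 3 (mod 8), (2/3) = -1.
Reached (1/3) = 1. Collecting the sign flips along the way, the symbol is +1.

1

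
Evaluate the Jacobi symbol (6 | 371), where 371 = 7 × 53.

-1

Pull out 2: since 371 ≡ 3 (mod 8), (2/371) = -1.
Reciprocity: 3 ≡ 3 and 371 ≡ 3 (mod 4), so (3/371) = −(371/3).
Reduce top mod 3: now compute (2/3).
Pull out 2: since 3 ≡ 3 (mod 8), (2/3) = -1.
Reached (1/3) = 1. Collecting the sign flips along the way, the symbol is -1.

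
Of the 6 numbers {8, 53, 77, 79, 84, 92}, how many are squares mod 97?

3

(8/97) = +1 → QR.
(53/97) = +1 → QR.
(77/97) = -1 → non-residue.
(79/97) = +1 → QR.
(84/97) = -1 → non-residue.
(92/97) = -1 → non-residue.
Total quadratic residues among the 6: 3.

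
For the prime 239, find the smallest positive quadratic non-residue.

7

(2/239) = +1, so 2 is a residue.
(3/239) = +1, so 3 is a residue.
(4/239) = +1, so 4 is a residue.
(5/239) = +1, so 5 is a residue.
(6/239) = +1, so 6 is a residue.
(7/239) = −1, so 7 is the smallest positive non-residue mod 239.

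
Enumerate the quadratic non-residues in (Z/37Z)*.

2, 5, 6, 8, 13, 14, 15, 17, 18, 19, 20, 22, 23, 24, 29, 31, 32, 35

Square k = 1,…,18 (k and 37−k give the same square):
1²=1, 2²=4, 3²=9, 4²=16, 5²=25, 6²=36, 7²≡12, 8²≡27, 9²≡7, 10²≡26, 11²≡10, 12²≡33, 13²≡21, 14²≡11, 15²≡3, 16²≡34, 17²≡30, 18²≡28 (mod 37).
The residues are {1, 3, 4, 7, 9, 10, 11, 12, 16, 21, 25, 26, 27, 28, 30, 33, 34, 36}; the non-residues are the remaining 18 nonzero classes.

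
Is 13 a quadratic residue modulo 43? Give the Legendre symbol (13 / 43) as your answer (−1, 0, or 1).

Euler's criterion: (13/43) ≡ 13^21 (mod 43).
13^2 ≡ 40 (mod 43)
13^4 ≡ 9 (mod 43)
13^8 ≡ 38 (mod 43)
13^16 ≡ 25 (mod 43)
13^21 = 13^(16+4+1) ≡ 1 (mod 43).
Result is 1, so (13/43) = 1.

1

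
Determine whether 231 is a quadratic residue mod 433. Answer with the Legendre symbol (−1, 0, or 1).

-1

Reciprocity: 231 ≡ 3 and 433 ≡ 1 (mod 4), so (231/433) = +(433/231).
Reduce top mod 231: now compute (202/231).
Pull out 2: since 231 ≡ 7 (mod 8), (2/231) = +1.
Reciprocity: 101 ≡ 1 and 231 ≡ 3 (mod 4), so (101/231) = +(231/101).
Reduce top mod 101: now compute (29/101).
Reciprocity: 29 ≡ 1 and 101 ≡ 1 (mod 4), so (29/101) = +(101/29).
Reduce top mod 29: now compute (14/29).
Pull out 2: since 29 ≡ 5 (mod 8), (2/29) = -1.
Reciprocity: 7 ≡ 3 and 29 ≡ 1 (mod 4), so (7/29) = +(29/7).
Reduce top mod 7: now compute (1/7).
Reached (1/7) = 1. Collecting the sign flips along the way, the symbol is -1.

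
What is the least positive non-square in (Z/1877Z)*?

2

(2/1877) = −1, so 2 is the smallest positive non-residue mod 1877.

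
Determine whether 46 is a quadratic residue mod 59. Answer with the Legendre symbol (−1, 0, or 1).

1

Pull out 2: since 59 ≡ 3 (mod 8), (2/59) = -1.
Reciprocity: 23 ≡ 3 and 59 ≡ 3 (mod 4), so (23/59) = −(59/23).
Reduce top mod 23: now compute (13/23).
Reciprocity: 13 ≡ 1 and 23 ≡ 3 (mod 4), so (13/23) = +(23/13).
Reduce top mod 13: now compute (10/13).
Pull out 2: since 13 ≡ 5 (mod 8), (2/13) = -1.
Reciprocity: 5 ≡ 1 and 13 ≡ 1 (mod 4), so (5/13) = +(13/5).
Reduce top mod 5: now compute (3/5).
Reciprocity: 3 ≡ 3 and 5 ≡ 1 (mod 4), so (3/5) = +(5/3).
Reduce top mod 3: now compute (2/3).
Pull out 2: since 3 ≡ 3 (mod 8), (2/3) = -1.
Reached (1/3) = 1. Collecting the sign flips along the way, the symbol is +1.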